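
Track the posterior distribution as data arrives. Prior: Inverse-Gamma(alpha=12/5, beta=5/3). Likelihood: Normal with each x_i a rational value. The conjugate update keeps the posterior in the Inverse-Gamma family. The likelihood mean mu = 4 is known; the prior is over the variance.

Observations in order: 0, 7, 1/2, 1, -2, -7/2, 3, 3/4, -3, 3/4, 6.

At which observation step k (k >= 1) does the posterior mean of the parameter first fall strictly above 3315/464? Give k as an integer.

obs 1: x=0 → posterior Inverse-Gamma(29/10, 29/3)
obs 2: x=7 → posterior Inverse-Gamma(17/5, 85/6)
obs 3: x=1/2 → posterior Inverse-Gamma(39/10, 487/24)
obs 4: x=1 → posterior Inverse-Gamma(22/5, 595/24)
obs 5: x=-2 → posterior Inverse-Gamma(49/10, 1027/24)
obs 6: x=-7/2 → posterior Inverse-Gamma(27/5, 851/12)
obs 7: x=3 → posterior Inverse-Gamma(59/10, 857/12)
obs 8: x=3/4 → posterior Inverse-Gamma(32/5, 7363/96)
obs 9: x=-3 → posterior Inverse-Gamma(69/10, 9715/96)
obs 10: x=3/4 → posterior Inverse-Gamma(37/5, 5111/48)
obs 11: x=6 → posterior Inverse-Gamma(79/10, 5207/48)

k = 4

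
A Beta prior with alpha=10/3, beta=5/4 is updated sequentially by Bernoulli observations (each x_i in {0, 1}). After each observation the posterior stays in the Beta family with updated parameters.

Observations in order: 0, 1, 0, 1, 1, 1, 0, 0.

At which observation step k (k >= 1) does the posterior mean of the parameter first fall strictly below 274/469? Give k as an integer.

obs 1: x=0 → posterior Beta(10/3, 9/4)
obs 2: x=1 → posterior Beta(13/3, 9/4)
obs 3: x=0 → posterior Beta(13/3, 13/4)
obs 4: x=1 → posterior Beta(16/3, 13/4)
obs 5: x=1 → posterior Beta(19/3, 13/4)
obs 6: x=1 → posterior Beta(22/3, 13/4)
obs 7: x=0 → posterior Beta(22/3, 17/4)
obs 8: x=0 → posterior Beta(22/3, 21/4)

k = 3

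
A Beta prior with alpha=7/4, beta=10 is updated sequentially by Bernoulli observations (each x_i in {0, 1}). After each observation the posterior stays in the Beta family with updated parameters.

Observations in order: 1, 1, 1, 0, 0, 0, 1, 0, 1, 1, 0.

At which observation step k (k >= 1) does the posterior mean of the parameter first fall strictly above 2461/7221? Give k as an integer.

obs 1: x=1 → posterior Beta(11/4, 10)
obs 2: x=1 → posterior Beta(15/4, 10)
obs 3: x=1 → posterior Beta(19/4, 10)
obs 4: x=0 → posterior Beta(19/4, 11)
obs 5: x=0 → posterior Beta(19/4, 12)
obs 6: x=0 → posterior Beta(19/4, 13)
obs 7: x=1 → posterior Beta(23/4, 13)
obs 8: x=0 → posterior Beta(23/4, 14)
obs 9: x=1 → posterior Beta(27/4, 14)
obs 10: x=1 → posterior Beta(31/4, 14)
obs 11: x=0 → posterior Beta(31/4, 15)

k = 10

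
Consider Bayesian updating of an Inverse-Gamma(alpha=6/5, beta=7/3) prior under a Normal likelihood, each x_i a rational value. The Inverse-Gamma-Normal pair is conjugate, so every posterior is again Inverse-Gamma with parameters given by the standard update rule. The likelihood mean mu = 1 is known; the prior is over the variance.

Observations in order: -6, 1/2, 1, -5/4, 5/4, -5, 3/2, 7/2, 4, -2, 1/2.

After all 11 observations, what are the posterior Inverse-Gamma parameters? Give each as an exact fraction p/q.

obs 1: x=-6 → posterior Inverse-Gamma(17/10, 161/6)
obs 2: x=1/2 → posterior Inverse-Gamma(11/5, 647/24)
obs 3: x=1 → posterior Inverse-Gamma(27/10, 647/24)
obs 4: x=-5/4 → posterior Inverse-Gamma(16/5, 2831/96)
obs 5: x=5/4 → posterior Inverse-Gamma(37/10, 1417/48)
obs 6: x=-5 → posterior Inverse-Gamma(21/5, 2281/48)
obs 7: x=3/2 → posterior Inverse-Gamma(47/10, 2287/48)
obs 8: x=7/2 → posterior Inverse-Gamma(26/5, 2437/48)
obs 9: x=4 → posterior Inverse-Gamma(57/10, 2653/48)
obs 10: x=-2 → posterior Inverse-Gamma(31/5, 2869/48)
obs 11: x=1/2 → posterior Inverse-Gamma(67/10, 2875/48)

alpha=67/10, beta=2875/48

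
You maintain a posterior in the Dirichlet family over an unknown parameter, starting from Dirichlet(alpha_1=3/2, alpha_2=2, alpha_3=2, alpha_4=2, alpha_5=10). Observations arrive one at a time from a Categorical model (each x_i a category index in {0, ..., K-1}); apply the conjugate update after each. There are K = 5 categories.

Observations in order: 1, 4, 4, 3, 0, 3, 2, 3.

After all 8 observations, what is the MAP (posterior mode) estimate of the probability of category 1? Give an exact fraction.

obs 1: x=1 → posterior Dirichlet(3/2, 3, 2, 2, 10)
obs 2: x=4 → posterior Dirichlet(3/2, 3, 2, 2, 11)
obs 3: x=4 → posterior Dirichlet(3/2, 3, 2, 2, 12)
obs 4: x=3 → posterior Dirichlet(3/2, 3, 2, 3, 12)
obs 5: x=0 → posterior Dirichlet(5/2, 3, 2, 3, 12)
obs 6: x=3 → posterior Dirichlet(5/2, 3, 2, 4, 12)
obs 7: x=2 → posterior Dirichlet(5/2, 3, 3, 4, 12)
obs 8: x=3 → posterior Dirichlet(5/2, 3, 3, 5, 12)

4/41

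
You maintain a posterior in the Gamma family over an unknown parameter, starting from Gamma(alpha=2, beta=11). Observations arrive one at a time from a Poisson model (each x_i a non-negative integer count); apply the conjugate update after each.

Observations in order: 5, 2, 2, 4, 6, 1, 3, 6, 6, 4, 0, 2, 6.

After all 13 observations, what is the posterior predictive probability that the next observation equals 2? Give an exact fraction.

obs 1: x=5 → posterior Gamma(7, 12)
obs 2: x=2 → posterior Gamma(9, 13)
obs 3: x=2 → posterior Gamma(11, 14)
obs 4: x=4 → posterior Gamma(15, 15)
obs 5: x=6 → posterior Gamma(21, 16)
obs 6: x=1 → posterior Gamma(22, 17)
obs 7: x=3 → posterior Gamma(25, 18)
obs 8: x=6 → posterior Gamma(31, 19)
obs 9: x=6 → posterior Gamma(37, 20)
obs 10: x=4 → posterior Gamma(41, 21)
obs 11: x=0 → posterior Gamma(41, 22)
obs 12: x=2 → posterior Gamma(43, 23)
obs 13: x=6 → posterior Gamma(49, 24)

2091928920001706726414367458110260729775585657548556150235438279294976/7888609052210118054117285652827862296732064351090230047702789306640625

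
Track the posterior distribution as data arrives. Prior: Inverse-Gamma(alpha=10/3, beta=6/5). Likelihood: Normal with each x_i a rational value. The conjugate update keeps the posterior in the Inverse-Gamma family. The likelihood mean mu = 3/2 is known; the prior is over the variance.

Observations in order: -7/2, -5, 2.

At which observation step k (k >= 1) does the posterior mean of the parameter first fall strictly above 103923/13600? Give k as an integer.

obs 1: x=-7/2 → posterior Inverse-Gamma(23/6, 137/10)
obs 2: x=-5 → posterior Inverse-Gamma(13/3, 1393/40)
obs 3: x=2 → posterior Inverse-Gamma(29/6, 699/20)

k = 2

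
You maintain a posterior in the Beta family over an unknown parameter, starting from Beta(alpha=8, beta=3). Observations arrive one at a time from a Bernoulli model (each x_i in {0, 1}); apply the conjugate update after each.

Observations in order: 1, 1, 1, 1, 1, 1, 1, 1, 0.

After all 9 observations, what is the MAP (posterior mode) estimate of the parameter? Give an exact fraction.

obs 1: x=1 → posterior Beta(9, 3)
obs 2: x=1 → posterior Beta(10, 3)
obs 3: x=1 → posterior Beta(11, 3)
obs 4: x=1 → posterior Beta(12, 3)
obs 5: x=1 → posterior Beta(13, 3)
obs 6: x=1 → posterior Beta(14, 3)
obs 7: x=1 → posterior Beta(15, 3)
obs 8: x=1 → posterior Beta(16, 3)
obs 9: x=0 → posterior Beta(16, 4)

5/6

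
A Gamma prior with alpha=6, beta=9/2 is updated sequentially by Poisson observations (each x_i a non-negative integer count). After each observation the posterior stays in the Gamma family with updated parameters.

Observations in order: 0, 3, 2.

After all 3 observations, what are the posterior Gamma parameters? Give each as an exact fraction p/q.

alpha=11, beta=15/2

obs 1: x=0 → posterior Gamma(6, 11/2)
obs 2: x=3 → posterior Gamma(9, 13/2)
obs 3: x=2 → posterior Gamma(11, 15/2)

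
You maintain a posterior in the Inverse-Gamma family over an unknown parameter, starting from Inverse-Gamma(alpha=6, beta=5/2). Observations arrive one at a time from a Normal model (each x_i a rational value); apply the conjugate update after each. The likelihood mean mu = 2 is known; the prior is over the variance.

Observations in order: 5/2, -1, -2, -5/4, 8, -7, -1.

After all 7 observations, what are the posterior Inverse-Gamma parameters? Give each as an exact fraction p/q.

obs 1: x=5/2 → posterior Inverse-Gamma(13/2, 21/8)
obs 2: x=-1 → posterior Inverse-Gamma(7, 57/8)
obs 3: x=-2 → posterior Inverse-Gamma(15/2, 121/8)
obs 4: x=-5/4 → posterior Inverse-Gamma(8, 653/32)
obs 5: x=8 → posterior Inverse-Gamma(17/2, 1229/32)
obs 6: x=-7 → posterior Inverse-Gamma(9, 2525/32)
obs 7: x=-1 → posterior Inverse-Gamma(19/2, 2669/32)

alpha=19/2, beta=2669/32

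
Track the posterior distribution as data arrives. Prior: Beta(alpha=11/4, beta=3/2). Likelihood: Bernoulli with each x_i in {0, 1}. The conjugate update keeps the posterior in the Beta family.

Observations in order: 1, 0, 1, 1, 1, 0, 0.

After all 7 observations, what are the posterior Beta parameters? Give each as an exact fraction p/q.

alpha=27/4, beta=9/2

obs 1: x=1 → posterior Beta(15/4, 3/2)
obs 2: x=0 → posterior Beta(15/4, 5/2)
obs 3: x=1 → posterior Beta(19/4, 5/2)
obs 4: x=1 → posterior Beta(23/4, 5/2)
obs 5: x=1 → posterior Beta(27/4, 5/2)
obs 6: x=0 → posterior Beta(27/4, 7/2)
obs 7: x=0 → posterior Beta(27/4, 9/2)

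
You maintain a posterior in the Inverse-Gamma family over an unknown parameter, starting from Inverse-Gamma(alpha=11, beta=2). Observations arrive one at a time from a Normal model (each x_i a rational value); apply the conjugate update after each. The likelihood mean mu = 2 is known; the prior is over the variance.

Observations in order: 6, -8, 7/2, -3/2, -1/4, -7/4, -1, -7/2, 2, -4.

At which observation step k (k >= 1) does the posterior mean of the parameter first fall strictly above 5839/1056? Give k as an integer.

k = 4

obs 1: x=6 → posterior Inverse-Gamma(23/2, 10)
obs 2: x=-8 → posterior Inverse-Gamma(12, 60)
obs 3: x=7/2 → posterior Inverse-Gamma(25/2, 489/8)
obs 4: x=-3/2 → posterior Inverse-Gamma(13, 269/4)
obs 5: x=-1/4 → posterior Inverse-Gamma(27/2, 2233/32)
obs 6: x=-7/4 → posterior Inverse-Gamma(14, 1229/16)
obs 7: x=-1 → posterior Inverse-Gamma(29/2, 1301/16)
obs 8: x=-7/2 → posterior Inverse-Gamma(15, 1543/16)
obs 9: x=2 → posterior Inverse-Gamma(31/2, 1543/16)
obs 10: x=-4 → posterior Inverse-Gamma(16, 1831/16)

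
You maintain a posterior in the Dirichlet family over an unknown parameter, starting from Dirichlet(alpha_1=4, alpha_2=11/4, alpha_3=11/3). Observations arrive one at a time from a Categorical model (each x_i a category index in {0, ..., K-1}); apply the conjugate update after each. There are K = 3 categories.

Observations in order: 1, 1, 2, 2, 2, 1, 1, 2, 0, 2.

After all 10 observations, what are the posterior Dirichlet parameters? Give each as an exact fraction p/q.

obs 1: x=1 → posterior Dirichlet(4, 15/4, 11/3)
obs 2: x=1 → posterior Dirichlet(4, 19/4, 11/3)
obs 3: x=2 → posterior Dirichlet(4, 19/4, 14/3)
obs 4: x=2 → posterior Dirichlet(4, 19/4, 17/3)
obs 5: x=2 → posterior Dirichlet(4, 19/4, 20/3)
obs 6: x=1 → posterior Dirichlet(4, 23/4, 20/3)
obs 7: x=1 → posterior Dirichlet(4, 27/4, 20/3)
obs 8: x=2 → posterior Dirichlet(4, 27/4, 23/3)
obs 9: x=0 → posterior Dirichlet(5, 27/4, 23/3)
obs 10: x=2 → posterior Dirichlet(5, 27/4, 26/3)

alpha_1=5, alpha_2=27/4, alpha_3=26/3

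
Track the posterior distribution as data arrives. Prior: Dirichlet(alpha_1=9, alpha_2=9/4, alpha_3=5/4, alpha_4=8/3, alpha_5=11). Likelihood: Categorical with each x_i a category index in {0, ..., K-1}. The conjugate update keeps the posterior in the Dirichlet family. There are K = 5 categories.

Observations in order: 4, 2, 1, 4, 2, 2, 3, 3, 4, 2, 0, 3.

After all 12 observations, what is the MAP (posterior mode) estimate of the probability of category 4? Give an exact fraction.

78/199

obs 1: x=4 → posterior Dirichlet(9, 9/4, 5/4, 8/3, 12)
obs 2: x=2 → posterior Dirichlet(9, 9/4, 9/4, 8/3, 12)
obs 3: x=1 → posterior Dirichlet(9, 13/4, 9/4, 8/3, 12)
obs 4: x=4 → posterior Dirichlet(9, 13/4, 9/4, 8/3, 13)
obs 5: x=2 → posterior Dirichlet(9, 13/4, 13/4, 8/3, 13)
obs 6: x=2 → posterior Dirichlet(9, 13/4, 17/4, 8/3, 13)
obs 7: x=3 → posterior Dirichlet(9, 13/4, 17/4, 11/3, 13)
obs 8: x=3 → posterior Dirichlet(9, 13/4, 17/4, 14/3, 13)
obs 9: x=4 → posterior Dirichlet(9, 13/4, 17/4, 14/3, 14)
obs 10: x=2 → posterior Dirichlet(9, 13/4, 21/4, 14/3, 14)
obs 11: x=0 → posterior Dirichlet(10, 13/4, 21/4, 14/3, 14)
obs 12: x=3 → posterior Dirichlet(10, 13/4, 21/4, 17/3, 14)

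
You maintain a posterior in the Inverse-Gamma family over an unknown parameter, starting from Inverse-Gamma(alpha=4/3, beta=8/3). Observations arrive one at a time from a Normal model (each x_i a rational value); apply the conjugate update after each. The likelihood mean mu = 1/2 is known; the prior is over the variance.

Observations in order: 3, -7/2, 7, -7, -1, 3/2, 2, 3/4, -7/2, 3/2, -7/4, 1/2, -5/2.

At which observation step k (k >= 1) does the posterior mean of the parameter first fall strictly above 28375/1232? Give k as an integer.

obs 1: x=3 → posterior Inverse-Gamma(11/6, 139/24)
obs 2: x=-7/2 → posterior Inverse-Gamma(7/3, 331/24)
obs 3: x=7 → posterior Inverse-Gamma(17/6, 419/12)
obs 4: x=-7 → posterior Inverse-Gamma(10/3, 1513/24)
obs 5: x=-1 → posterior Inverse-Gamma(23/6, 385/6)
obs 6: x=3/2 → posterior Inverse-Gamma(13/3, 194/3)
obs 7: x=2 → posterior Inverse-Gamma(29/6, 1579/24)
obs 8: x=3/4 → posterior Inverse-Gamma(16/3, 6319/96)
obs 9: x=-7/2 → posterior Inverse-Gamma(35/6, 7087/96)
obs 10: x=3/2 → posterior Inverse-Gamma(19/3, 7135/96)
obs 11: x=-7/4 → posterior Inverse-Gamma(41/6, 3689/48)
obs 12: x=1/2 → posterior Inverse-Gamma(22/3, 3689/48)
obs 13: x=-5/2 → posterior Inverse-Gamma(47/6, 3905/48)

k = 4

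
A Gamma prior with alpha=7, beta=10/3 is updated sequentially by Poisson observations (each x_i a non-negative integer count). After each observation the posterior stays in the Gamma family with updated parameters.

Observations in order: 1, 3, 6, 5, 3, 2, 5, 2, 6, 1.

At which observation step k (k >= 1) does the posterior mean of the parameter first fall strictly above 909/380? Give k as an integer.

obs 1: x=1 → posterior Gamma(8, 13/3)
obs 2: x=3 → posterior Gamma(11, 16/3)
obs 3: x=6 → posterior Gamma(17, 19/3)
obs 4: x=5 → posterior Gamma(22, 22/3)
obs 5: x=3 → posterior Gamma(25, 25/3)
obs 6: x=2 → posterior Gamma(27, 28/3)
obs 7: x=5 → posterior Gamma(32, 31/3)
obs 8: x=2 → posterior Gamma(34, 34/3)
obs 9: x=6 → posterior Gamma(40, 37/3)
obs 10: x=1 → posterior Gamma(41, 40/3)

k = 3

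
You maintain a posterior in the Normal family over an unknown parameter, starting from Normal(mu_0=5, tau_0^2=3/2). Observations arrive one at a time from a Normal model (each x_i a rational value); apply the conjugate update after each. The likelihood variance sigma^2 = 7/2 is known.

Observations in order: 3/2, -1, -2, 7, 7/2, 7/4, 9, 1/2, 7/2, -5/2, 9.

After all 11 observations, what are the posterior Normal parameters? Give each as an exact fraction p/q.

mu_0=503/160, tau_0^2=21/80

obs 1: x=3/2 → posterior Normal(79/20, 21/20)
obs 2: x=-1 → posterior Normal(73/26, 21/26)
obs 3: x=-2 → posterior Normal(61/32, 21/32)
obs 4: x=7 → posterior Normal(103/38, 21/38)
obs 5: x=7/2 → posterior Normal(31/11, 21/44)
obs 6: x=7/4 → posterior Normal(269/100, 21/50)
obs 7: x=9 → posterior Normal(377/112, 3/8)
obs 8: x=1/2 → posterior Normal(383/124, 21/62)
obs 9: x=7/2 → posterior Normal(25/8, 21/68)
obs 10: x=-5/2 → posterior Normal(395/148, 21/74)
obs 11: x=9 → posterior Normal(503/160, 21/80)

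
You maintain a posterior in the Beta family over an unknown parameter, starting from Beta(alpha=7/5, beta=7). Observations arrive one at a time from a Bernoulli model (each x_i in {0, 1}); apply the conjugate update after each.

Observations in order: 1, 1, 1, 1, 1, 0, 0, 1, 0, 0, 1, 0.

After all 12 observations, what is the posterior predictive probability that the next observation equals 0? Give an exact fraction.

obs 1: x=1 → posterior Beta(12/5, 7)
obs 2: x=1 → posterior Beta(17/5, 7)
obs 3: x=1 → posterior Beta(22/5, 7)
obs 4: x=1 → posterior Beta(27/5, 7)
obs 5: x=1 → posterior Beta(32/5, 7)
obs 6: x=0 → posterior Beta(32/5, 8)
obs 7: x=0 → posterior Beta(32/5, 9)
obs 8: x=1 → posterior Beta(37/5, 9)
obs 9: x=0 → posterior Beta(37/5, 10)
obs 10: x=0 → posterior Beta(37/5, 11)
obs 11: x=1 → posterior Beta(42/5, 11)
obs 12: x=0 → posterior Beta(42/5, 12)

10/17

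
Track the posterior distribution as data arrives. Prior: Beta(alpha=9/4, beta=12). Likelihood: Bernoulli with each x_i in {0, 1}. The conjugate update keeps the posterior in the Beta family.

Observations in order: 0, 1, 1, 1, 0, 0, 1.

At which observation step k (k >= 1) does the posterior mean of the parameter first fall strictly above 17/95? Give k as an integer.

k = 2

obs 1: x=0 → posterior Beta(9/4, 13)
obs 2: x=1 → posterior Beta(13/4, 13)
obs 3: x=1 → posterior Beta(17/4, 13)
obs 4: x=1 → posterior Beta(21/4, 13)
obs 5: x=0 → posterior Beta(21/4, 14)
obs 6: x=0 → posterior Beta(21/4, 15)
obs 7: x=1 → posterior Beta(25/4, 15)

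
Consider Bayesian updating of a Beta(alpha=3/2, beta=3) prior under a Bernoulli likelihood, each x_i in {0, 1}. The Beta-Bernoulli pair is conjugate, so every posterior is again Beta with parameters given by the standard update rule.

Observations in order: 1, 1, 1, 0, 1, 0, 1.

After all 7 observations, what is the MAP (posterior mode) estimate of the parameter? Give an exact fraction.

obs 1: x=1 → posterior Beta(5/2, 3)
obs 2: x=1 → posterior Beta(7/2, 3)
obs 3: x=1 → posterior Beta(9/2, 3)
obs 4: x=0 → posterior Beta(9/2, 4)
obs 5: x=1 → posterior Beta(11/2, 4)
obs 6: x=0 → posterior Beta(11/2, 5)
obs 7: x=1 → posterior Beta(13/2, 5)

11/19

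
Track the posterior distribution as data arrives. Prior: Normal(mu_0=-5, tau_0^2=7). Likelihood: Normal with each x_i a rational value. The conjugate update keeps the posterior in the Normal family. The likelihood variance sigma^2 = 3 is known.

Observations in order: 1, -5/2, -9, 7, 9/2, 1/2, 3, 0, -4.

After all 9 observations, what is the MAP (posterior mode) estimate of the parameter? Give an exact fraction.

obs 1: x=1 → posterior Normal(-4/5, 21/10)
obs 2: x=-5/2 → posterior Normal(-3/2, 21/17)
obs 3: x=-9 → posterior Normal(-59/16, 7/8)
obs 4: x=7 → posterior Normal(-79/62, 21/31)
obs 5: x=9/2 → posterior Normal(-4/19, 21/38)
obs 6: x=1/2 → posterior Normal(-1/10, 7/15)
obs 7: x=3 → posterior Normal(33/104, 21/52)
obs 8: x=0 → posterior Normal(33/118, 21/59)
obs 9: x=-4 → posterior Normal(-23/132, 7/22)

-23/132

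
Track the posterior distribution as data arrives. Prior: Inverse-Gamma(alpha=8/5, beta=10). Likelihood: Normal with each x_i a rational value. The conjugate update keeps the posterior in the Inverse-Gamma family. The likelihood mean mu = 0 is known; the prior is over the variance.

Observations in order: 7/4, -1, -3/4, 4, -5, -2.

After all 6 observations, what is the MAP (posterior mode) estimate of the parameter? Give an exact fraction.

2785/448

obs 1: x=7/4 → posterior Inverse-Gamma(21/10, 369/32)
obs 2: x=-1 → posterior Inverse-Gamma(13/5, 385/32)
obs 3: x=-3/4 → posterior Inverse-Gamma(31/10, 197/16)
obs 4: x=4 → posterior Inverse-Gamma(18/5, 325/16)
obs 5: x=-5 → posterior Inverse-Gamma(41/10, 525/16)
obs 6: x=-2 → posterior Inverse-Gamma(23/5, 557/16)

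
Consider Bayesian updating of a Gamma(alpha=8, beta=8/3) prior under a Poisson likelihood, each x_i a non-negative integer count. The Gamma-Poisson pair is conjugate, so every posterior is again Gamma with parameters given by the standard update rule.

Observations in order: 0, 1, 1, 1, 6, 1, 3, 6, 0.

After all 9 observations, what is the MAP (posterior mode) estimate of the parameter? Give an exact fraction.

obs 1: x=0 → posterior Gamma(8, 11/3)
obs 2: x=1 → posterior Gamma(9, 14/3)
obs 3: x=1 → posterior Gamma(10, 17/3)
obs 4: x=1 → posterior Gamma(11, 20/3)
obs 5: x=6 → posterior Gamma(17, 23/3)
obs 6: x=1 → posterior Gamma(18, 26/3)
obs 7: x=3 → posterior Gamma(21, 29/3)
obs 8: x=6 → posterior Gamma(27, 32/3)
obs 9: x=0 → posterior Gamma(27, 35/3)

78/35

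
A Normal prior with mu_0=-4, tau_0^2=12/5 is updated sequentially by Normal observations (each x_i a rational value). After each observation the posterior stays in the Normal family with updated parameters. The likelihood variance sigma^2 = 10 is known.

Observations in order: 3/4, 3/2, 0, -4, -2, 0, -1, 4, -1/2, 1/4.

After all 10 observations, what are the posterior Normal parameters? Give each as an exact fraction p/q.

obs 1: x=3/4 → posterior Normal(-191/62, 60/31)
obs 2: x=3/2 → posterior Normal(-173/74, 60/37)
obs 3: x=0 → posterior Normal(-173/86, 60/43)
obs 4: x=-4 → posterior Normal(-221/98, 60/49)
obs 5: x=-2 → posterior Normal(-49/22, 12/11)
obs 6: x=0 → posterior Normal(-245/122, 60/61)
obs 7: x=-1 → posterior Normal(-257/134, 60/67)
obs 8: x=4 → posterior Normal(-209/146, 60/73)
obs 9: x=-1/2 → posterior Normal(-215/158, 60/79)
obs 10: x=1/4 → posterior Normal(-106/85, 12/17)

mu_0=-106/85, tau_0^2=12/17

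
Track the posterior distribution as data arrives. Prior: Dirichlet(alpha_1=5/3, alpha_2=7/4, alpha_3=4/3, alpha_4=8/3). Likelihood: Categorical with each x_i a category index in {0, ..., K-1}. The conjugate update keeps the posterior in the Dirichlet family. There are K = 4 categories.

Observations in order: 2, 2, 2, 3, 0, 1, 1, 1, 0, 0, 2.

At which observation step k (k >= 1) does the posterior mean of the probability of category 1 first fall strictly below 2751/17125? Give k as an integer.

obs 1: x=2 → posterior Dirichlet(5/3, 7/4, 7/3, 8/3)
obs 2: x=2 → posterior Dirichlet(5/3, 7/4, 10/3, 8/3)
obs 3: x=2 → posterior Dirichlet(5/3, 7/4, 13/3, 8/3)
obs 4: x=3 → posterior Dirichlet(5/3, 7/4, 13/3, 11/3)
obs 5: x=0 → posterior Dirichlet(8/3, 7/4, 13/3, 11/3)
obs 6: x=1 → posterior Dirichlet(8/3, 11/4, 13/3, 11/3)
obs 7: x=1 → posterior Dirichlet(8/3, 15/4, 13/3, 11/3)
obs 8: x=1 → posterior Dirichlet(8/3, 19/4, 13/3, 11/3)
obs 9: x=0 → posterior Dirichlet(11/3, 19/4, 13/3, 11/3)
obs 10: x=0 → posterior Dirichlet(14/3, 19/4, 13/3, 11/3)
obs 11: x=2 → posterior Dirichlet(14/3, 19/4, 16/3, 11/3)

k = 4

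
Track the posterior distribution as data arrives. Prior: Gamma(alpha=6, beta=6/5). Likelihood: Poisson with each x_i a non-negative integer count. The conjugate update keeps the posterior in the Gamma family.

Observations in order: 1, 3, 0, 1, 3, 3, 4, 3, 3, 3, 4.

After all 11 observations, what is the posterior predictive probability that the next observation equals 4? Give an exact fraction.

69153329936262408668999402464638041600024556921155630842138116634375/462965145117634602231460238027081622803093122599548108760597902917632

obs 1: x=1 → posterior Gamma(7, 11/5)
obs 2: x=3 → posterior Gamma(10, 16/5)
obs 3: x=0 → posterior Gamma(10, 21/5)
obs 4: x=1 → posterior Gamma(11, 26/5)
obs 5: x=3 → posterior Gamma(14, 31/5)
obs 6: x=3 → posterior Gamma(17, 36/5)
obs 7: x=4 → posterior Gamma(21, 41/5)
obs 8: x=3 → posterior Gamma(24, 46/5)
obs 9: x=3 → posterior Gamma(27, 51/5)
obs 10: x=3 → posterior Gamma(30, 56/5)
obs 11: x=4 → posterior Gamma(34, 61/5)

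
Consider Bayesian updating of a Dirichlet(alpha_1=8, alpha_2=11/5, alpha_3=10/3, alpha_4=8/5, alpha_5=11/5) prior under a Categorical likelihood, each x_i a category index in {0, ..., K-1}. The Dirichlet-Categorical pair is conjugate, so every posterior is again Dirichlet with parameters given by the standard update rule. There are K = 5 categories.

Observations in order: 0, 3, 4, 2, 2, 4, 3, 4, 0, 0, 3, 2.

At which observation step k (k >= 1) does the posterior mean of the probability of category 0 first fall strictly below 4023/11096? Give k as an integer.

k = 8

obs 1: x=0 → posterior Dirichlet(9, 11/5, 10/3, 8/5, 11/5)
obs 2: x=3 → posterior Dirichlet(9, 11/5, 10/3, 13/5, 11/5)
obs 3: x=4 → posterior Dirichlet(9, 11/5, 10/3, 13/5, 16/5)
obs 4: x=2 → posterior Dirichlet(9, 11/5, 13/3, 13/5, 16/5)
obs 5: x=2 → posterior Dirichlet(9, 11/5, 16/3, 13/5, 16/5)
obs 6: x=4 → posterior Dirichlet(9, 11/5, 16/3, 13/5, 21/5)
obs 7: x=3 → posterior Dirichlet(9, 11/5, 16/3, 18/5, 21/5)
obs 8: x=4 → posterior Dirichlet(9, 11/5, 16/3, 18/5, 26/5)
obs 9: x=0 → posterior Dirichlet(10, 11/5, 16/3, 18/5, 26/5)
obs 10: x=0 → posterior Dirichlet(11, 11/5, 16/3, 18/5, 26/5)
obs 11: x=3 → posterior Dirichlet(11, 11/5, 16/3, 23/5, 26/5)
obs 12: x=2 → posterior Dirichlet(11, 11/5, 19/3, 23/5, 26/5)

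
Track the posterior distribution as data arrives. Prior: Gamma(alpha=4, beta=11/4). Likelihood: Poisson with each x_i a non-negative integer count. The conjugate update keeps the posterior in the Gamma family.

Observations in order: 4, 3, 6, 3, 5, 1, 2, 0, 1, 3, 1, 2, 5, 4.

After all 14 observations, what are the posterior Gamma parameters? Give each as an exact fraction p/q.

obs 1: x=4 → posterior Gamma(8, 15/4)
obs 2: x=3 → posterior Gamma(11, 19/4)
obs 3: x=6 → posterior Gamma(17, 23/4)
obs 4: x=3 → posterior Gamma(20, 27/4)
obs 5: x=5 → posterior Gamma(25, 31/4)
obs 6: x=1 → posterior Gamma(26, 35/4)
obs 7: x=2 → posterior Gamma(28, 39/4)
obs 8: x=0 → posterior Gamma(28, 43/4)
obs 9: x=1 → posterior Gamma(29, 47/4)
obs 10: x=3 → posterior Gamma(32, 51/4)
obs 11: x=1 → posterior Gamma(33, 55/4)
obs 12: x=2 → posterior Gamma(35, 59/4)
obs 13: x=5 → posterior Gamma(40, 63/4)
obs 14: x=4 → posterior Gamma(44, 67/4)

alpha=44, beta=67/4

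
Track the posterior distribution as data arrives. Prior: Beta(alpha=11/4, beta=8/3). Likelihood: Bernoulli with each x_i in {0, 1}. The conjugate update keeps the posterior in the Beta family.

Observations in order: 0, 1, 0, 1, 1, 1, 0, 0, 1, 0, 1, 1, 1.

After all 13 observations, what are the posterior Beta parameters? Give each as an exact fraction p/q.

alpha=43/4, beta=23/3

obs 1: x=0 → posterior Beta(11/4, 11/3)
obs 2: x=1 → posterior Beta(15/4, 11/3)
obs 3: x=0 → posterior Beta(15/4, 14/3)
obs 4: x=1 → posterior Beta(19/4, 14/3)
obs 5: x=1 → posterior Beta(23/4, 14/3)
obs 6: x=1 → posterior Beta(27/4, 14/3)
obs 7: x=0 → posterior Beta(27/4, 17/3)
obs 8: x=0 → posterior Beta(27/4, 20/3)
obs 9: x=1 → posterior Beta(31/4, 20/3)
obs 10: x=0 → posterior Beta(31/4, 23/3)
obs 11: x=1 → posterior Beta(35/4, 23/3)
obs 12: x=1 → posterior Beta(39/4, 23/3)
obs 13: x=1 → posterior Beta(43/4, 23/3)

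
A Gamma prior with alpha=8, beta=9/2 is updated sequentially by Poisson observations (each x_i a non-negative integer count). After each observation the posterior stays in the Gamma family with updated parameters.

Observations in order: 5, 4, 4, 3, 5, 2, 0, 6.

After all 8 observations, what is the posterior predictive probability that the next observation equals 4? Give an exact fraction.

obs 1: x=5 → posterior Gamma(13, 11/2)
obs 2: x=4 → posterior Gamma(17, 13/2)
obs 3: x=4 → posterior Gamma(21, 15/2)
obs 4: x=3 → posterior Gamma(24, 17/2)
obs 5: x=5 → posterior Gamma(29, 19/2)
obs 6: x=2 → posterior Gamma(31, 21/2)
obs 7: x=0 → posterior Gamma(31, 23/2)
obs 8: x=6 → posterior Gamma(37, 25/2)

7741034104957050798745399333711247891187667846679687500000/48519278097689642681155855396759336072749841943521979872827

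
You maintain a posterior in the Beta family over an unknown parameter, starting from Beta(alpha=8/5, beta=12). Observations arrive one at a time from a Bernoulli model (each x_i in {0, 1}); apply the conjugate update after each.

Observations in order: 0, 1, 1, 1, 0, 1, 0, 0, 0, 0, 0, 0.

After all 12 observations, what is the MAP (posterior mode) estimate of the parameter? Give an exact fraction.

obs 1: x=0 → posterior Beta(8/5, 13)
obs 2: x=1 → posterior Beta(13/5, 13)
obs 3: x=1 → posterior Beta(18/5, 13)
obs 4: x=1 → posterior Beta(23/5, 13)
obs 5: x=0 → posterior Beta(23/5, 14)
obs 6: x=1 → posterior Beta(28/5, 14)
obs 7: x=0 → posterior Beta(28/5, 15)
obs 8: x=0 → posterior Beta(28/5, 16)
obs 9: x=0 → posterior Beta(28/5, 17)
obs 10: x=0 → posterior Beta(28/5, 18)
obs 11: x=0 → posterior Beta(28/5, 19)
obs 12: x=0 → posterior Beta(28/5, 20)

23/118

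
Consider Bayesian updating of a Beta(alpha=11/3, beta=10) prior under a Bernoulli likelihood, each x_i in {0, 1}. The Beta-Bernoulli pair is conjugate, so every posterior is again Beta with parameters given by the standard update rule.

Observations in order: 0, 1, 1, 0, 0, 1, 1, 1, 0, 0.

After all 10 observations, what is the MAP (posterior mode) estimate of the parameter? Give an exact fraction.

23/65

obs 1: x=0 → posterior Beta(11/3, 11)
obs 2: x=1 → posterior Beta(14/3, 11)
obs 3: x=1 → posterior Beta(17/3, 11)
obs 4: x=0 → posterior Beta(17/3, 12)
obs 5: x=0 → posterior Beta(17/3, 13)
obs 6: x=1 → posterior Beta(20/3, 13)
obs 7: x=1 → posterior Beta(23/3, 13)
obs 8: x=1 → posterior Beta(26/3, 13)
obs 9: x=0 → posterior Beta(26/3, 14)
obs 10: x=0 → posterior Beta(26/3, 15)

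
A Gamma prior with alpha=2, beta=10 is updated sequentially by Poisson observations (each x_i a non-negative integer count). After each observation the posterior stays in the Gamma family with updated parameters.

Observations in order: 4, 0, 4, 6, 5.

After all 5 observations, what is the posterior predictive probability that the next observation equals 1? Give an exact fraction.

obs 1: x=4 → posterior Gamma(6, 11)
obs 2: x=0 → posterior Gamma(6, 12)
obs 3: x=4 → posterior Gamma(10, 13)
obs 4: x=6 → posterior Gamma(16, 14)
obs 5: x=5 → posterior Gamma(21, 15)

104745586997509002685546875/309485009821345068724781056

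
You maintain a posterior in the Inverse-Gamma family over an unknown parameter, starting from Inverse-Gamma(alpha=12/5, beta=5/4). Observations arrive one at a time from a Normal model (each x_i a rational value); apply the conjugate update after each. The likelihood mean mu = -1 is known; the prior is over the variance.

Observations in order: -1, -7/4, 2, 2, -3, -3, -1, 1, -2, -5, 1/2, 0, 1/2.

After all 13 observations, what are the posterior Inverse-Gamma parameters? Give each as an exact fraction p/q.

alpha=89/10, beta=889/32

obs 1: x=-1 → posterior Inverse-Gamma(29/10, 5/4)
obs 2: x=-7/4 → posterior Inverse-Gamma(17/5, 49/32)
obs 3: x=2 → posterior Inverse-Gamma(39/10, 193/32)
obs 4: x=2 → posterior Inverse-Gamma(22/5, 337/32)
obs 5: x=-3 → posterior Inverse-Gamma(49/10, 401/32)
obs 6: x=-3 → posterior Inverse-Gamma(27/5, 465/32)
obs 7: x=-1 → posterior Inverse-Gamma(59/10, 465/32)
obs 8: x=1 → posterior Inverse-Gamma(32/5, 529/32)
obs 9: x=-2 → posterior Inverse-Gamma(69/10, 545/32)
obs 10: x=-5 → posterior Inverse-Gamma(37/5, 801/32)
obs 11: x=1/2 → posterior Inverse-Gamma(79/10, 837/32)
obs 12: x=0 → posterior Inverse-Gamma(42/5, 853/32)
obs 13: x=1/2 → posterior Inverse-Gamma(89/10, 889/32)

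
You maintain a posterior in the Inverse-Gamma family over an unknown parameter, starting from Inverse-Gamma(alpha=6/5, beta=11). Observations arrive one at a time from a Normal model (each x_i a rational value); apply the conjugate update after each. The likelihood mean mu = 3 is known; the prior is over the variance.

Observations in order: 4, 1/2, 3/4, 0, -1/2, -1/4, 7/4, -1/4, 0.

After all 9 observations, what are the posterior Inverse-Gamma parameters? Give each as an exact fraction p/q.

alpha=57/10, beta=349/8

obs 1: x=4 → posterior Inverse-Gamma(17/10, 23/2)
obs 2: x=1/2 → posterior Inverse-Gamma(11/5, 117/8)
obs 3: x=3/4 → posterior Inverse-Gamma(27/10, 549/32)
obs 4: x=0 → posterior Inverse-Gamma(16/5, 693/32)
obs 5: x=-1/2 → posterior Inverse-Gamma(37/10, 889/32)
obs 6: x=-1/4 → posterior Inverse-Gamma(21/5, 529/16)
obs 7: x=7/4 → posterior Inverse-Gamma(47/10, 1083/32)
obs 8: x=-1/4 → posterior Inverse-Gamma(26/5, 313/8)
obs 9: x=0 → posterior Inverse-Gamma(57/10, 349/8)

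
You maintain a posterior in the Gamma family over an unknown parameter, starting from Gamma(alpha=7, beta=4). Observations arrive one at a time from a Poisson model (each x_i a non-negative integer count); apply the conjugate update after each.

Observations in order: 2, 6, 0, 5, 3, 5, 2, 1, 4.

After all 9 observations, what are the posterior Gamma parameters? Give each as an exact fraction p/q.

obs 1: x=2 → posterior Gamma(9, 5)
obs 2: x=6 → posterior Gamma(15, 6)
obs 3: x=0 → posterior Gamma(15, 7)
obs 4: x=5 → posterior Gamma(20, 8)
obs 5: x=3 → posterior Gamma(23, 9)
obs 6: x=5 → posterior Gamma(28, 10)
obs 7: x=2 → posterior Gamma(30, 11)
obs 8: x=1 → posterior Gamma(31, 12)
obs 9: x=4 → posterior Gamma(35, 13)

alpha=35, beta=13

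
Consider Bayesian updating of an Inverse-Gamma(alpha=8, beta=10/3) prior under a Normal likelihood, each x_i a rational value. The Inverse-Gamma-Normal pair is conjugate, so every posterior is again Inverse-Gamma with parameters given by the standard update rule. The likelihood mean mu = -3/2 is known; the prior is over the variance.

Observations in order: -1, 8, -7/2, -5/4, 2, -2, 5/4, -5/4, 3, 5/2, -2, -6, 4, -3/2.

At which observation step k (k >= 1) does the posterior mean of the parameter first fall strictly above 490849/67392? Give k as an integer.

obs 1: x=-1 → posterior Inverse-Gamma(17/2, 83/24)
obs 2: x=8 → posterior Inverse-Gamma(9, 583/12)
obs 3: x=-7/2 → posterior Inverse-Gamma(19/2, 607/12)
obs 4: x=-5/4 → posterior Inverse-Gamma(10, 4859/96)
obs 5: x=2 → posterior Inverse-Gamma(21/2, 5447/96)
obs 6: x=-2 → posterior Inverse-Gamma(11, 5459/96)
obs 7: x=5/4 → posterior Inverse-Gamma(23/2, 2911/48)
obs 8: x=-5/4 → posterior Inverse-Gamma(12, 5825/96)
obs 9: x=3 → posterior Inverse-Gamma(25/2, 6797/96)
obs 10: x=5/2 → posterior Inverse-Gamma(13, 7565/96)
obs 11: x=-2 → posterior Inverse-Gamma(27/2, 7577/96)
obs 12: x=-6 → posterior Inverse-Gamma(14, 8549/96)
obs 13: x=4 → posterior Inverse-Gamma(29/2, 10001/96)
obs 14: x=-3/2 → posterior Inverse-Gamma(15, 10001/96)

k = 13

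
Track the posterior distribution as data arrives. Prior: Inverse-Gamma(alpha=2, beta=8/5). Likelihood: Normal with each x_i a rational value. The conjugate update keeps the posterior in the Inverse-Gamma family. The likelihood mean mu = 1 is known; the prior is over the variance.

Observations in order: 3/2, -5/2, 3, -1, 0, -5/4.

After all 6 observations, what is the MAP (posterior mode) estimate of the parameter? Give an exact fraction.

2381/960

obs 1: x=3/2 → posterior Inverse-Gamma(5/2, 69/40)
obs 2: x=-5/2 → posterior Inverse-Gamma(3, 157/20)
obs 3: x=3 → posterior Inverse-Gamma(7/2, 197/20)
obs 4: x=-1 → posterior Inverse-Gamma(4, 237/20)
obs 5: x=0 → posterior Inverse-Gamma(9/2, 247/20)
obs 6: x=-5/4 → posterior Inverse-Gamma(5, 2381/160)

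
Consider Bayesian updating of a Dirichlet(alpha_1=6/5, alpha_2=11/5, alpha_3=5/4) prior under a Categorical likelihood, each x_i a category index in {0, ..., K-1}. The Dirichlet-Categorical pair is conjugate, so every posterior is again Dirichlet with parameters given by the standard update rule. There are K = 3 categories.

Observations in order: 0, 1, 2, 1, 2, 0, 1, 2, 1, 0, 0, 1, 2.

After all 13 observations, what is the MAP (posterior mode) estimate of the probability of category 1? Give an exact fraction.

124/293

obs 1: x=0 → posterior Dirichlet(11/5, 11/5, 5/4)
obs 2: x=1 → posterior Dirichlet(11/5, 16/5, 5/4)
obs 3: x=2 → posterior Dirichlet(11/5, 16/5, 9/4)
obs 4: x=1 → posterior Dirichlet(11/5, 21/5, 9/4)
obs 5: x=2 → posterior Dirichlet(11/5, 21/5, 13/4)
obs 6: x=0 → posterior Dirichlet(16/5, 21/5, 13/4)
obs 7: x=1 → posterior Dirichlet(16/5, 26/5, 13/4)
obs 8: x=2 → posterior Dirichlet(16/5, 26/5, 17/4)
obs 9: x=1 → posterior Dirichlet(16/5, 31/5, 17/4)
obs 10: x=0 → posterior Dirichlet(21/5, 31/5, 17/4)
obs 11: x=0 → posterior Dirichlet(26/5, 31/5, 17/4)
obs 12: x=1 → posterior Dirichlet(26/5, 36/5, 17/4)
obs 13: x=2 → posterior Dirichlet(26/5, 36/5, 21/4)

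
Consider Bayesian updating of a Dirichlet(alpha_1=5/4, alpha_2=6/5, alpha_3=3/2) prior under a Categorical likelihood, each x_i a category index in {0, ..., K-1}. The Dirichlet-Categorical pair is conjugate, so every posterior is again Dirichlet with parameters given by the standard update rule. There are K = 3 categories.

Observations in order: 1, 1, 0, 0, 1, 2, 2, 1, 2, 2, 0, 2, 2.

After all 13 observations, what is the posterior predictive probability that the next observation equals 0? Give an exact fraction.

obs 1: x=1 → posterior Dirichlet(5/4, 11/5, 3/2)
obs 2: x=1 → posterior Dirichlet(5/4, 16/5, 3/2)
obs 3: x=0 → posterior Dirichlet(9/4, 16/5, 3/2)
obs 4: x=0 → posterior Dirichlet(13/4, 16/5, 3/2)
obs 5: x=1 → posterior Dirichlet(13/4, 21/5, 3/2)
obs 6: x=2 → posterior Dirichlet(13/4, 21/5, 5/2)
obs 7: x=2 → posterior Dirichlet(13/4, 21/5, 7/2)
obs 8: x=1 → posterior Dirichlet(13/4, 26/5, 7/2)
obs 9: x=2 → posterior Dirichlet(13/4, 26/5, 9/2)
obs 10: x=2 → posterior Dirichlet(13/4, 26/5, 11/2)
obs 11: x=0 → posterior Dirichlet(17/4, 26/5, 11/2)
obs 12: x=2 → posterior Dirichlet(17/4, 26/5, 13/2)
obs 13: x=2 → posterior Dirichlet(17/4, 26/5, 15/2)

85/339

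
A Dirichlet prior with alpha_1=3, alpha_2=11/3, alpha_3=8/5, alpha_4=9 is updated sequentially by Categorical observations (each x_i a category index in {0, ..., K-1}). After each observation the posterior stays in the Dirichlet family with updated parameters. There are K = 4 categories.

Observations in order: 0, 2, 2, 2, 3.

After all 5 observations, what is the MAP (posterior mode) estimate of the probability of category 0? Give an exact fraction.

obs 1: x=0 → posterior Dirichlet(4, 11/3, 8/5, 9)
obs 2: x=2 → posterior Dirichlet(4, 11/3, 13/5, 9)
obs 3: x=2 → posterior Dirichlet(4, 11/3, 18/5, 9)
obs 4: x=2 → posterior Dirichlet(4, 11/3, 23/5, 9)
obs 5: x=3 → posterior Dirichlet(4, 11/3, 23/5, 10)

45/274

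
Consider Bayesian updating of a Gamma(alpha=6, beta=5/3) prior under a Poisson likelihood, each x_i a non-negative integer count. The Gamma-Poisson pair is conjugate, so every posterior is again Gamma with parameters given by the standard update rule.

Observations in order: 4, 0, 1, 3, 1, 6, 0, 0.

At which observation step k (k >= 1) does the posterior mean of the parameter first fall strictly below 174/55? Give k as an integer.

k = 2

obs 1: x=4 → posterior Gamma(10, 8/3)
obs 2: x=0 → posterior Gamma(10, 11/3)
obs 3: x=1 → posterior Gamma(11, 14/3)
obs 4: x=3 → posterior Gamma(14, 17/3)
obs 5: x=1 → posterior Gamma(15, 20/3)
obs 6: x=6 → posterior Gamma(21, 23/3)
obs 7: x=0 → posterior Gamma(21, 26/3)
obs 8: x=0 → posterior Gamma(21, 29/3)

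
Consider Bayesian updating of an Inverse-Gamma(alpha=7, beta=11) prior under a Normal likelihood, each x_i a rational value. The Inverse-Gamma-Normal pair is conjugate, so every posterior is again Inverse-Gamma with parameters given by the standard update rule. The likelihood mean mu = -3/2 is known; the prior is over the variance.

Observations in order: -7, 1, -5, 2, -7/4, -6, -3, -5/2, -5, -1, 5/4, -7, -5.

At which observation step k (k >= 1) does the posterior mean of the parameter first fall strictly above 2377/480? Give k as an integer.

k = 4

obs 1: x=-7 → posterior Inverse-Gamma(15/2, 209/8)
obs 2: x=1 → posterior Inverse-Gamma(8, 117/4)
obs 3: x=-5 → posterior Inverse-Gamma(17/2, 283/8)
obs 4: x=2 → posterior Inverse-Gamma(9, 83/2)
obs 5: x=-7/4 → posterior Inverse-Gamma(19/2, 1329/32)
obs 6: x=-6 → posterior Inverse-Gamma(10, 1653/32)
obs 7: x=-3 → posterior Inverse-Gamma(21/2, 1689/32)
obs 8: x=-5/2 → posterior Inverse-Gamma(11, 1705/32)
obs 9: x=-5 → posterior Inverse-Gamma(23/2, 1901/32)
obs 10: x=-1 → posterior Inverse-Gamma(12, 1905/32)
obs 11: x=5/4 → posterior Inverse-Gamma(25/2, 1013/16)
obs 12: x=-7 → posterior Inverse-Gamma(13, 1255/16)
obs 13: x=-5 → posterior Inverse-Gamma(27/2, 1353/16)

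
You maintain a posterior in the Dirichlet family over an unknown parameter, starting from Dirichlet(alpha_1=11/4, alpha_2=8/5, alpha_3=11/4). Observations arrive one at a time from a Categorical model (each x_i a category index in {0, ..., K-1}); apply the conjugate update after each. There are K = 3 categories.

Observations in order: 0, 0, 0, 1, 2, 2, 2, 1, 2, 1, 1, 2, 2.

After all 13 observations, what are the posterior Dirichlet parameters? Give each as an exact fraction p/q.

obs 1: x=0 → posterior Dirichlet(15/4, 8/5, 11/4)
obs 2: x=0 → posterior Dirichlet(19/4, 8/5, 11/4)
obs 3: x=0 → posterior Dirichlet(23/4, 8/5, 11/4)
obs 4: x=1 → posterior Dirichlet(23/4, 13/5, 11/4)
obs 5: x=2 → posterior Dirichlet(23/4, 13/5, 15/4)
obs 6: x=2 → posterior Dirichlet(23/4, 13/5, 19/4)
obs 7: x=2 → posterior Dirichlet(23/4, 13/5, 23/4)
obs 8: x=1 → posterior Dirichlet(23/4, 18/5, 23/4)
obs 9: x=2 → posterior Dirichlet(23/4, 18/5, 27/4)
obs 10: x=1 → posterior Dirichlet(23/4, 23/5, 27/4)
obs 11: x=1 → posterior Dirichlet(23/4, 28/5, 27/4)
obs 12: x=2 → posterior Dirichlet(23/4, 28/5, 31/4)
obs 13: x=2 → posterior Dirichlet(23/4, 28/5, 35/4)

alpha_1=23/4, alpha_2=28/5, alpha_3=35/4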